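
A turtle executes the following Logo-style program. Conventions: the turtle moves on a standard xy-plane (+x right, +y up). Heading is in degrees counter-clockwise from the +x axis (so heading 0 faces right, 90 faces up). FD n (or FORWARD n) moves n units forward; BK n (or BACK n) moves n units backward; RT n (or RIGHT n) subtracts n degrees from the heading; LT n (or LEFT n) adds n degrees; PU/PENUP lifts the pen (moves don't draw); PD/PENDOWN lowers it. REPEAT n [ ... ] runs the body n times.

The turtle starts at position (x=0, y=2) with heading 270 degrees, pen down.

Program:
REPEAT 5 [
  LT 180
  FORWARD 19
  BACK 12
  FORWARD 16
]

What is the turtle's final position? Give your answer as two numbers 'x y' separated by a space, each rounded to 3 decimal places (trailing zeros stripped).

Executing turtle program step by step:
Start: pos=(0,2), heading=270, pen down
REPEAT 5 [
  -- iteration 1/5 --
  LT 180: heading 270 -> 90
  FD 19: (0,2) -> (0,21) [heading=90, draw]
  BK 12: (0,21) -> (0,9) [heading=90, draw]
  FD 16: (0,9) -> (0,25) [heading=90, draw]
  -- iteration 2/5 --
  LT 180: heading 90 -> 270
  FD 19: (0,25) -> (0,6) [heading=270, draw]
  BK 12: (0,6) -> (0,18) [heading=270, draw]
  FD 16: (0,18) -> (0,2) [heading=270, draw]
  -- iteration 3/5 --
  LT 180: heading 270 -> 90
  FD 19: (0,2) -> (0,21) [heading=90, draw]
  BK 12: (0,21) -> (0,9) [heading=90, draw]
  FD 16: (0,9) -> (0,25) [heading=90, draw]
  -- iteration 4/5 --
  LT 180: heading 90 -> 270
  FD 19: (0,25) -> (0,6) [heading=270, draw]
  BK 12: (0,6) -> (0,18) [heading=270, draw]
  FD 16: (0,18) -> (0,2) [heading=270, draw]
  -- iteration 5/5 --
  LT 180: heading 270 -> 90
  FD 19: (0,2) -> (0,21) [heading=90, draw]
  BK 12: (0,21) -> (0,9) [heading=90, draw]
  FD 16: (0,9) -> (0,25) [heading=90, draw]
]
Final: pos=(0,25), heading=90, 15 segment(s) drawn

Answer: 0 25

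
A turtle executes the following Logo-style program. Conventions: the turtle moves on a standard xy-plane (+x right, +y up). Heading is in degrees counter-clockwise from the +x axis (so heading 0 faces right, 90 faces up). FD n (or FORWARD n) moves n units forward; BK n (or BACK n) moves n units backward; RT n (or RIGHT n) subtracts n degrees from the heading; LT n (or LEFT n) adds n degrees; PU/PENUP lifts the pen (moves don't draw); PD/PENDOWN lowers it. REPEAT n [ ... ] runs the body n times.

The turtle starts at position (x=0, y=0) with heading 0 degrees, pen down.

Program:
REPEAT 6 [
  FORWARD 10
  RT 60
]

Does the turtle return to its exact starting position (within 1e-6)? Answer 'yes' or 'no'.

Answer: yes

Derivation:
Executing turtle program step by step:
Start: pos=(0,0), heading=0, pen down
REPEAT 6 [
  -- iteration 1/6 --
  FD 10: (0,0) -> (10,0) [heading=0, draw]
  RT 60: heading 0 -> 300
  -- iteration 2/6 --
  FD 10: (10,0) -> (15,-8.66) [heading=300, draw]
  RT 60: heading 300 -> 240
  -- iteration 3/6 --
  FD 10: (15,-8.66) -> (10,-17.321) [heading=240, draw]
  RT 60: heading 240 -> 180
  -- iteration 4/6 --
  FD 10: (10,-17.321) -> (0,-17.321) [heading=180, draw]
  RT 60: heading 180 -> 120
  -- iteration 5/6 --
  FD 10: (0,-17.321) -> (-5,-8.66) [heading=120, draw]
  RT 60: heading 120 -> 60
  -- iteration 6/6 --
  FD 10: (-5,-8.66) -> (0,0) [heading=60, draw]
  RT 60: heading 60 -> 0
]
Final: pos=(0,0), heading=0, 6 segment(s) drawn

Start position: (0, 0)
Final position: (0, 0)
Distance = 0; < 1e-6 -> CLOSED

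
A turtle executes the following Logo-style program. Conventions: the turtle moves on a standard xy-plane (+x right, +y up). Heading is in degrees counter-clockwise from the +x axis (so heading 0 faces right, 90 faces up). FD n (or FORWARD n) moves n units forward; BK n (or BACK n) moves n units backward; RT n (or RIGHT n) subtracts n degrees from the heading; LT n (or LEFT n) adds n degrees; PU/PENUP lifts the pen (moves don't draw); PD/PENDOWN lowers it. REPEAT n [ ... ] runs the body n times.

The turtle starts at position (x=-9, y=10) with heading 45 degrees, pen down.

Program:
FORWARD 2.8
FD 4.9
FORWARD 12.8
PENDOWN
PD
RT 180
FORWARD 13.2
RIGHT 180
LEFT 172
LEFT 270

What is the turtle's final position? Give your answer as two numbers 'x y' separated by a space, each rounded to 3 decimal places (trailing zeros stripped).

Executing turtle program step by step:
Start: pos=(-9,10), heading=45, pen down
FD 2.8: (-9,10) -> (-7.02,11.98) [heading=45, draw]
FD 4.9: (-7.02,11.98) -> (-3.555,15.445) [heading=45, draw]
FD 12.8: (-3.555,15.445) -> (5.496,24.496) [heading=45, draw]
PD: pen down
PD: pen down
RT 180: heading 45 -> 225
FD 13.2: (5.496,24.496) -> (-3.838,15.162) [heading=225, draw]
RT 180: heading 225 -> 45
LT 172: heading 45 -> 217
LT 270: heading 217 -> 127
Final: pos=(-3.838,15.162), heading=127, 4 segment(s) drawn

Answer: -3.838 15.162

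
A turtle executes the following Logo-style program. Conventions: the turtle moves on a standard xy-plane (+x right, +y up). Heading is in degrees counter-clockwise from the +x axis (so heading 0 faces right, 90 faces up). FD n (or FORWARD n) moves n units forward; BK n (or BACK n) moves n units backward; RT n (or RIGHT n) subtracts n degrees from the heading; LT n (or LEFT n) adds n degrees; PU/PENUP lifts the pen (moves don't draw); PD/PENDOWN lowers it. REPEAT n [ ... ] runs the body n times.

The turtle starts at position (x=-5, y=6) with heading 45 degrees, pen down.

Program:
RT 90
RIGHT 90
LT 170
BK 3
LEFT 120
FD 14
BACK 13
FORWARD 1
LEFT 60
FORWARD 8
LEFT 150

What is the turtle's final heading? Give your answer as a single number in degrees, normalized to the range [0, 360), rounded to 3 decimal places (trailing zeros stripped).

Answer: 5

Derivation:
Executing turtle program step by step:
Start: pos=(-5,6), heading=45, pen down
RT 90: heading 45 -> 315
RT 90: heading 315 -> 225
LT 170: heading 225 -> 35
BK 3: (-5,6) -> (-7.457,4.279) [heading=35, draw]
LT 120: heading 35 -> 155
FD 14: (-7.457,4.279) -> (-20.146,10.196) [heading=155, draw]
BK 13: (-20.146,10.196) -> (-8.364,4.702) [heading=155, draw]
FD 1: (-8.364,4.702) -> (-9.27,5.125) [heading=155, draw]
LT 60: heading 155 -> 215
FD 8: (-9.27,5.125) -> (-15.823,0.536) [heading=215, draw]
LT 150: heading 215 -> 5
Final: pos=(-15.823,0.536), heading=5, 5 segment(s) drawn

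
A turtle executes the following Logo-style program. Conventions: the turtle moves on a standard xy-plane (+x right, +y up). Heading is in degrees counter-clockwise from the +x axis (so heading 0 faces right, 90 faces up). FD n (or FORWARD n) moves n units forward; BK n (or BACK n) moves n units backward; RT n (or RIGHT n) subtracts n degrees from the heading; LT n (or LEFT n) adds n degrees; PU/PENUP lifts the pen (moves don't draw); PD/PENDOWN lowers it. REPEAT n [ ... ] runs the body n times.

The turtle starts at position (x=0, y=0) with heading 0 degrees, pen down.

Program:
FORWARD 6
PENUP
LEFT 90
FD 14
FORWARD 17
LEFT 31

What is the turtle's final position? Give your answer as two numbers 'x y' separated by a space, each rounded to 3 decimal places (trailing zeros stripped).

Executing turtle program step by step:
Start: pos=(0,0), heading=0, pen down
FD 6: (0,0) -> (6,0) [heading=0, draw]
PU: pen up
LT 90: heading 0 -> 90
FD 14: (6,0) -> (6,14) [heading=90, move]
FD 17: (6,14) -> (6,31) [heading=90, move]
LT 31: heading 90 -> 121
Final: pos=(6,31), heading=121, 1 segment(s) drawn

Answer: 6 31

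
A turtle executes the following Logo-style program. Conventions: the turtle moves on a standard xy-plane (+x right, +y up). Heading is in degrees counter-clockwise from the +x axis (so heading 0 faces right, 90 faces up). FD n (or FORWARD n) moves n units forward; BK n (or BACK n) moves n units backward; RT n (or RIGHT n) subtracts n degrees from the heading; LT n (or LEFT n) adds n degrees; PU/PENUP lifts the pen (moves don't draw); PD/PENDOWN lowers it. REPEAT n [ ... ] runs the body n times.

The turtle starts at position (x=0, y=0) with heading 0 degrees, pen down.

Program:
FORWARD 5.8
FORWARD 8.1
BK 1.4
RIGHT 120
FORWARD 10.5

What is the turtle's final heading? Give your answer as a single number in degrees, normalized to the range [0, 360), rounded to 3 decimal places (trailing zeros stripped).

Answer: 240

Derivation:
Executing turtle program step by step:
Start: pos=(0,0), heading=0, pen down
FD 5.8: (0,0) -> (5.8,0) [heading=0, draw]
FD 8.1: (5.8,0) -> (13.9,0) [heading=0, draw]
BK 1.4: (13.9,0) -> (12.5,0) [heading=0, draw]
RT 120: heading 0 -> 240
FD 10.5: (12.5,0) -> (7.25,-9.093) [heading=240, draw]
Final: pos=(7.25,-9.093), heading=240, 4 segment(s) drawn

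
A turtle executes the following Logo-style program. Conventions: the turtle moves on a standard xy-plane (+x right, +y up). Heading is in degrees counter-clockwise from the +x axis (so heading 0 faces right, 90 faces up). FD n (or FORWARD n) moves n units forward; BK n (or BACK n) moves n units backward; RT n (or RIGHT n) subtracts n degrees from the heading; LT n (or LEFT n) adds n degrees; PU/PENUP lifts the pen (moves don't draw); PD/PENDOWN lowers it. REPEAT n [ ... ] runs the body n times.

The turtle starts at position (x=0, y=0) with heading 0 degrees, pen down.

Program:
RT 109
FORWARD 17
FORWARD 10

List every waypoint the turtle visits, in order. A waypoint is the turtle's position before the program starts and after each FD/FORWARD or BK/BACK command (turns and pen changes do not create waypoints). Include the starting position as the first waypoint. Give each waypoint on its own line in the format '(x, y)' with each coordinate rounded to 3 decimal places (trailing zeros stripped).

Answer: (0, 0)
(-5.535, -16.074)
(-8.79, -25.529)

Derivation:
Executing turtle program step by step:
Start: pos=(0,0), heading=0, pen down
RT 109: heading 0 -> 251
FD 17: (0,0) -> (-5.535,-16.074) [heading=251, draw]
FD 10: (-5.535,-16.074) -> (-8.79,-25.529) [heading=251, draw]
Final: pos=(-8.79,-25.529), heading=251, 2 segment(s) drawn
Waypoints (3 total):
(0, 0)
(-5.535, -16.074)
(-8.79, -25.529)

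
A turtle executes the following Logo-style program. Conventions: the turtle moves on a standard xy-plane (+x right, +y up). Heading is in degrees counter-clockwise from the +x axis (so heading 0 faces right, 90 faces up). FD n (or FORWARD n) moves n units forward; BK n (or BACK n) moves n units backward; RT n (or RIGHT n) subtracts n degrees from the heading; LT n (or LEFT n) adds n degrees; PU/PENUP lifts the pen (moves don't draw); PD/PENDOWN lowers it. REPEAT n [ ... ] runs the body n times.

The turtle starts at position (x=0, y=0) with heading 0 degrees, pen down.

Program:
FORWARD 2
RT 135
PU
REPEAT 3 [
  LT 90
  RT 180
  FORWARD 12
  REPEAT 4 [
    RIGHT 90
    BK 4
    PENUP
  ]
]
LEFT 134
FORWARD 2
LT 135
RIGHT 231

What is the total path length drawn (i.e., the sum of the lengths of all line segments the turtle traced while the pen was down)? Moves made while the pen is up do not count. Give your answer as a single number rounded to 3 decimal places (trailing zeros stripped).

Executing turtle program step by step:
Start: pos=(0,0), heading=0, pen down
FD 2: (0,0) -> (2,0) [heading=0, draw]
RT 135: heading 0 -> 225
PU: pen up
REPEAT 3 [
  -- iteration 1/3 --
  LT 90: heading 225 -> 315
  RT 180: heading 315 -> 135
  FD 12: (2,0) -> (-6.485,8.485) [heading=135, move]
  REPEAT 4 [
    -- iteration 1/4 --
    RT 90: heading 135 -> 45
    BK 4: (-6.485,8.485) -> (-9.314,5.657) [heading=45, move]
    PU: pen up
    -- iteration 2/4 --
    RT 90: heading 45 -> 315
    BK 4: (-9.314,5.657) -> (-12.142,8.485) [heading=315, move]
    PU: pen up
    -- iteration 3/4 --
    RT 90: heading 315 -> 225
    BK 4: (-12.142,8.485) -> (-9.314,11.314) [heading=225, move]
    PU: pen up
    -- iteration 4/4 --
    RT 90: heading 225 -> 135
    BK 4: (-9.314,11.314) -> (-6.485,8.485) [heading=135, move]
    PU: pen up
  ]
  -- iteration 2/3 --
  LT 90: heading 135 -> 225
  RT 180: heading 225 -> 45
  FD 12: (-6.485,8.485) -> (2,16.971) [heading=45, move]
  REPEAT 4 [
    -- iteration 1/4 --
    RT 90: heading 45 -> 315
    BK 4: (2,16.971) -> (-0.828,19.799) [heading=315, move]
    PU: pen up
    -- iteration 2/4 --
    RT 90: heading 315 -> 225
    BK 4: (-0.828,19.799) -> (2,22.627) [heading=225, move]
    PU: pen up
    -- iteration 3/4 --
    RT 90: heading 225 -> 135
    BK 4: (2,22.627) -> (4.828,19.799) [heading=135, move]
    PU: pen up
    -- iteration 4/4 --
    RT 90: heading 135 -> 45
    BK 4: (4.828,19.799) -> (2,16.971) [heading=45, move]
    PU: pen up
  ]
  -- iteration 3/3 --
  LT 90: heading 45 -> 135
  RT 180: heading 135 -> 315
  FD 12: (2,16.971) -> (10.485,8.485) [heading=315, move]
  REPEAT 4 [
    -- iteration 1/4 --
    RT 90: heading 315 -> 225
    BK 4: (10.485,8.485) -> (13.314,11.314) [heading=225, move]
    PU: pen up
    -- iteration 2/4 --
    RT 90: heading 225 -> 135
    BK 4: (13.314,11.314) -> (16.142,8.485) [heading=135, move]
    PU: pen up
    -- iteration 3/4 --
    RT 90: heading 135 -> 45
    BK 4: (16.142,8.485) -> (13.314,5.657) [heading=45, move]
    PU: pen up
    -- iteration 4/4 --
    RT 90: heading 45 -> 315
    BK 4: (13.314,5.657) -> (10.485,8.485) [heading=315, move]
    PU: pen up
  ]
]
LT 134: heading 315 -> 89
FD 2: (10.485,8.485) -> (10.52,10.485) [heading=89, move]
LT 135: heading 89 -> 224
RT 231: heading 224 -> 353
Final: pos=(10.52,10.485), heading=353, 1 segment(s) drawn

Segment lengths:
  seg 1: (0,0) -> (2,0), length = 2
Total = 2

Answer: 2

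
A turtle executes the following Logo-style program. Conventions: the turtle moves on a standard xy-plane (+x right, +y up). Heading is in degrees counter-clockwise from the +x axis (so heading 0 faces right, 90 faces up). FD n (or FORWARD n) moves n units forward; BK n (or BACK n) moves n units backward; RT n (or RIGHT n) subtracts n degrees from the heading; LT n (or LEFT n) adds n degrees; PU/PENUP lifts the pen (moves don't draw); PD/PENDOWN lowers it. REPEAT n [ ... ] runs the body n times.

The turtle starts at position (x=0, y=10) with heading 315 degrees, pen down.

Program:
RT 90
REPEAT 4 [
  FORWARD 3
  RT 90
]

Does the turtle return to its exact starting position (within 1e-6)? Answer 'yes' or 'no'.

Executing turtle program step by step:
Start: pos=(0,10), heading=315, pen down
RT 90: heading 315 -> 225
REPEAT 4 [
  -- iteration 1/4 --
  FD 3: (0,10) -> (-2.121,7.879) [heading=225, draw]
  RT 90: heading 225 -> 135
  -- iteration 2/4 --
  FD 3: (-2.121,7.879) -> (-4.243,10) [heading=135, draw]
  RT 90: heading 135 -> 45
  -- iteration 3/4 --
  FD 3: (-4.243,10) -> (-2.121,12.121) [heading=45, draw]
  RT 90: heading 45 -> 315
  -- iteration 4/4 --
  FD 3: (-2.121,12.121) -> (0,10) [heading=315, draw]
  RT 90: heading 315 -> 225
]
Final: pos=(0,10), heading=225, 4 segment(s) drawn

Start position: (0, 10)
Final position: (0, 10)
Distance = 0; < 1e-6 -> CLOSED

Answer: yes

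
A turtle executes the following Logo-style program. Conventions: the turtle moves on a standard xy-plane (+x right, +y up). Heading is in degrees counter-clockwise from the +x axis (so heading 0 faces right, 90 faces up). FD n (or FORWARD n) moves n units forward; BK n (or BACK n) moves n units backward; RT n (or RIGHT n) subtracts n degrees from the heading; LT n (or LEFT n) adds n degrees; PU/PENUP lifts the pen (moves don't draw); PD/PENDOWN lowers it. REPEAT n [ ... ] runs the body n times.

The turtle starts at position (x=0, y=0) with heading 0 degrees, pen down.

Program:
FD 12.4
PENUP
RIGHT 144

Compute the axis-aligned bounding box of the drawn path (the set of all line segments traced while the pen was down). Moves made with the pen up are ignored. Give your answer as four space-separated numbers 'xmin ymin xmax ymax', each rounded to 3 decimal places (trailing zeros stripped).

Executing turtle program step by step:
Start: pos=(0,0), heading=0, pen down
FD 12.4: (0,0) -> (12.4,0) [heading=0, draw]
PU: pen up
RT 144: heading 0 -> 216
Final: pos=(12.4,0), heading=216, 1 segment(s) drawn

Segment endpoints: x in {0, 12.4}, y in {0}
xmin=0, ymin=0, xmax=12.4, ymax=0

Answer: 0 0 12.4 0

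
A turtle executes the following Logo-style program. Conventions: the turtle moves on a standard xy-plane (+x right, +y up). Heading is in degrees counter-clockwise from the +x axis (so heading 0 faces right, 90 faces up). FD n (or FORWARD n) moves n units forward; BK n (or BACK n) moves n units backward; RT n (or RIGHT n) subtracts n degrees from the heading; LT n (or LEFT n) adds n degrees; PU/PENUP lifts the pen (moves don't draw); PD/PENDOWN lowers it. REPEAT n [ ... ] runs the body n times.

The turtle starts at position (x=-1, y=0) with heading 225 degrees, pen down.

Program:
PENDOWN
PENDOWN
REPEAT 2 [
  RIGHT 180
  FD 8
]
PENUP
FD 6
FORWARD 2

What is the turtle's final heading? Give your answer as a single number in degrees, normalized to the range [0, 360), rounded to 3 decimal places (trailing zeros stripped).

Executing turtle program step by step:
Start: pos=(-1,0), heading=225, pen down
PD: pen down
PD: pen down
REPEAT 2 [
  -- iteration 1/2 --
  RT 180: heading 225 -> 45
  FD 8: (-1,0) -> (4.657,5.657) [heading=45, draw]
  -- iteration 2/2 --
  RT 180: heading 45 -> 225
  FD 8: (4.657,5.657) -> (-1,0) [heading=225, draw]
]
PU: pen up
FD 6: (-1,0) -> (-5.243,-4.243) [heading=225, move]
FD 2: (-5.243,-4.243) -> (-6.657,-5.657) [heading=225, move]
Final: pos=(-6.657,-5.657), heading=225, 2 segment(s) drawn

Answer: 225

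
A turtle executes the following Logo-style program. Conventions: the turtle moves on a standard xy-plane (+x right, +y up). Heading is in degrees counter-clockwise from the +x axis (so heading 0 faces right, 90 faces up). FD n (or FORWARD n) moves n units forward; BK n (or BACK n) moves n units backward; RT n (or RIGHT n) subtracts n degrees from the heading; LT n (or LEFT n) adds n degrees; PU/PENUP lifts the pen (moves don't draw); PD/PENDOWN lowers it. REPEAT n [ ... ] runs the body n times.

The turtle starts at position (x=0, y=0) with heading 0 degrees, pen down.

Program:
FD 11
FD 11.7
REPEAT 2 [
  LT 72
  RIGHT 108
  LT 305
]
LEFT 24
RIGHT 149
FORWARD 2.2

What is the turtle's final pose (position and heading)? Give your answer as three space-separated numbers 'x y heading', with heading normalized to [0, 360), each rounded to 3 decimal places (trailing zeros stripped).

Answer: 24.024 1.757 53

Derivation:
Executing turtle program step by step:
Start: pos=(0,0), heading=0, pen down
FD 11: (0,0) -> (11,0) [heading=0, draw]
FD 11.7: (11,0) -> (22.7,0) [heading=0, draw]
REPEAT 2 [
  -- iteration 1/2 --
  LT 72: heading 0 -> 72
  RT 108: heading 72 -> 324
  LT 305: heading 324 -> 269
  -- iteration 2/2 --
  LT 72: heading 269 -> 341
  RT 108: heading 341 -> 233
  LT 305: heading 233 -> 178
]
LT 24: heading 178 -> 202
RT 149: heading 202 -> 53
FD 2.2: (22.7,0) -> (24.024,1.757) [heading=53, draw]
Final: pos=(24.024,1.757), heading=53, 3 segment(s) drawn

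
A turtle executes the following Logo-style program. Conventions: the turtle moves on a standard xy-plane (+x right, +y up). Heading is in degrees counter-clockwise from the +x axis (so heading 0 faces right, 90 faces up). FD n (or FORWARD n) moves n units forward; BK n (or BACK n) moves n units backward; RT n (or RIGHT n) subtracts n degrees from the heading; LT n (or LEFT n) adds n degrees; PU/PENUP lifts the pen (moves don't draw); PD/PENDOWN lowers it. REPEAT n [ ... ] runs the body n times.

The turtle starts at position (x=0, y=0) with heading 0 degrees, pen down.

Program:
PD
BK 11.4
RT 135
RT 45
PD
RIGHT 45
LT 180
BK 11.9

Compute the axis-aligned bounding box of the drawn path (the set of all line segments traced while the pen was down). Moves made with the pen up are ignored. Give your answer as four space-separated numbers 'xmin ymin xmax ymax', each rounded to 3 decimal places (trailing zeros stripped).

Answer: -19.815 0 0 8.415

Derivation:
Executing turtle program step by step:
Start: pos=(0,0), heading=0, pen down
PD: pen down
BK 11.4: (0,0) -> (-11.4,0) [heading=0, draw]
RT 135: heading 0 -> 225
RT 45: heading 225 -> 180
PD: pen down
RT 45: heading 180 -> 135
LT 180: heading 135 -> 315
BK 11.9: (-11.4,0) -> (-19.815,8.415) [heading=315, draw]
Final: pos=(-19.815,8.415), heading=315, 2 segment(s) drawn

Segment endpoints: x in {-19.815, -11.4, 0}, y in {0, 8.415}
xmin=-19.815, ymin=0, xmax=0, ymax=8.415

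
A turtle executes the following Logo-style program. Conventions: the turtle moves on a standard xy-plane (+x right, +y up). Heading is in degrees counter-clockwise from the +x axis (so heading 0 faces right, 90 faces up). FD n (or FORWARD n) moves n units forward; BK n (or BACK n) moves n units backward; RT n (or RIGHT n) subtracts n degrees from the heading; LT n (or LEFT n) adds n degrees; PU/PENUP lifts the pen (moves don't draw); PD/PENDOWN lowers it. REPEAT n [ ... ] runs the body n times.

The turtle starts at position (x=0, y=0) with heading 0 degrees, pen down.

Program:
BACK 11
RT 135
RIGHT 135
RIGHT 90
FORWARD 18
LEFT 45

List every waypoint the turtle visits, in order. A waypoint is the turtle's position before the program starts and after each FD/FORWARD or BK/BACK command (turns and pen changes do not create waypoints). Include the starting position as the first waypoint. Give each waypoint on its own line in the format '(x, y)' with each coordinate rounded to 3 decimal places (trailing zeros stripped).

Answer: (0, 0)
(-11, 0)
(7, 0)

Derivation:
Executing turtle program step by step:
Start: pos=(0,0), heading=0, pen down
BK 11: (0,0) -> (-11,0) [heading=0, draw]
RT 135: heading 0 -> 225
RT 135: heading 225 -> 90
RT 90: heading 90 -> 0
FD 18: (-11,0) -> (7,0) [heading=0, draw]
LT 45: heading 0 -> 45
Final: pos=(7,0), heading=45, 2 segment(s) drawn
Waypoints (3 total):
(0, 0)
(-11, 0)
(7, 0)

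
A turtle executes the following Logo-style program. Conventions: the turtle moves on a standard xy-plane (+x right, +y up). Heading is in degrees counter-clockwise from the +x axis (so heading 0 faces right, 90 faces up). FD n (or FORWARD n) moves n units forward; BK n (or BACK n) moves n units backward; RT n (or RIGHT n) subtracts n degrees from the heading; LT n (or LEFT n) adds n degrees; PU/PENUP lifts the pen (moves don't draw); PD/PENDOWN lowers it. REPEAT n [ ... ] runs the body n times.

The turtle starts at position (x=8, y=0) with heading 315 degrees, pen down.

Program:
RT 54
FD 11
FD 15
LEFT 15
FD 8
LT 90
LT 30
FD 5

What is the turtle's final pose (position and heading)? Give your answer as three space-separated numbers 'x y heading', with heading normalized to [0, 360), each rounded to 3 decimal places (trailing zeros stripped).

Executing turtle program step by step:
Start: pos=(8,0), heading=315, pen down
RT 54: heading 315 -> 261
FD 11: (8,0) -> (6.279,-10.865) [heading=261, draw]
FD 15: (6.279,-10.865) -> (3.933,-25.68) [heading=261, draw]
LT 15: heading 261 -> 276
FD 8: (3.933,-25.68) -> (4.769,-33.636) [heading=276, draw]
LT 90: heading 276 -> 6
LT 30: heading 6 -> 36
FD 5: (4.769,-33.636) -> (8.814,-30.697) [heading=36, draw]
Final: pos=(8.814,-30.697), heading=36, 4 segment(s) drawn

Answer: 8.814 -30.697 36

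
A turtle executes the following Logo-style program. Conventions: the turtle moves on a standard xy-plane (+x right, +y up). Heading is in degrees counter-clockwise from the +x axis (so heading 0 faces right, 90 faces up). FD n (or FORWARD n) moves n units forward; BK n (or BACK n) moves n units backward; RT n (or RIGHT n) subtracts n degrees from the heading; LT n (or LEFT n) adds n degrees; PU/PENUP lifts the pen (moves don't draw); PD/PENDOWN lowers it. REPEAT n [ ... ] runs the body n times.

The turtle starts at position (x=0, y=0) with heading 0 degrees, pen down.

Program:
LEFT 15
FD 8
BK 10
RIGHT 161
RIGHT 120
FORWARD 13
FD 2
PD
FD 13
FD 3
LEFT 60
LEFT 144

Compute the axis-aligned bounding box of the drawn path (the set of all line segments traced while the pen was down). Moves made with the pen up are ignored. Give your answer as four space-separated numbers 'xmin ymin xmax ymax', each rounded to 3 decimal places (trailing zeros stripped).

Answer: -4.094 -0.518 7.727 30.407

Derivation:
Executing turtle program step by step:
Start: pos=(0,0), heading=0, pen down
LT 15: heading 0 -> 15
FD 8: (0,0) -> (7.727,2.071) [heading=15, draw]
BK 10: (7.727,2.071) -> (-1.932,-0.518) [heading=15, draw]
RT 161: heading 15 -> 214
RT 120: heading 214 -> 94
FD 13: (-1.932,-0.518) -> (-2.839,12.451) [heading=94, draw]
FD 2: (-2.839,12.451) -> (-2.978,14.446) [heading=94, draw]
PD: pen down
FD 13: (-2.978,14.446) -> (-3.885,27.414) [heading=94, draw]
FD 3: (-3.885,27.414) -> (-4.094,30.407) [heading=94, draw]
LT 60: heading 94 -> 154
LT 144: heading 154 -> 298
Final: pos=(-4.094,30.407), heading=298, 6 segment(s) drawn

Segment endpoints: x in {-4.094, -3.885, -2.978, -2.839, -1.932, 0, 7.727}, y in {-0.518, 0, 2.071, 12.451, 14.446, 27.414, 30.407}
xmin=-4.094, ymin=-0.518, xmax=7.727, ymax=30.407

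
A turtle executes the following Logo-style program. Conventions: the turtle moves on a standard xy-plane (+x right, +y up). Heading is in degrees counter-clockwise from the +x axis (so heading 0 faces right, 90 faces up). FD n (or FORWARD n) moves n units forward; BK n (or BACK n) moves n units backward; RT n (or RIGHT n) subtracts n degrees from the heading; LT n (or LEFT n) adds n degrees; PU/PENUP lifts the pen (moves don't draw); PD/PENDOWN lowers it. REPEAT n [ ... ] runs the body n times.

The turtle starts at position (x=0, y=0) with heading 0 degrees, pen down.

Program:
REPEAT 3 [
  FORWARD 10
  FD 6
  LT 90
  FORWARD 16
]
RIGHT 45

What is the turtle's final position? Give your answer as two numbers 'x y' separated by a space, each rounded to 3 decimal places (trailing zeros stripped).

Answer: -16 16

Derivation:
Executing turtle program step by step:
Start: pos=(0,0), heading=0, pen down
REPEAT 3 [
  -- iteration 1/3 --
  FD 10: (0,0) -> (10,0) [heading=0, draw]
  FD 6: (10,0) -> (16,0) [heading=0, draw]
  LT 90: heading 0 -> 90
  FD 16: (16,0) -> (16,16) [heading=90, draw]
  -- iteration 2/3 --
  FD 10: (16,16) -> (16,26) [heading=90, draw]
  FD 6: (16,26) -> (16,32) [heading=90, draw]
  LT 90: heading 90 -> 180
  FD 16: (16,32) -> (0,32) [heading=180, draw]
  -- iteration 3/3 --
  FD 10: (0,32) -> (-10,32) [heading=180, draw]
  FD 6: (-10,32) -> (-16,32) [heading=180, draw]
  LT 90: heading 180 -> 270
  FD 16: (-16,32) -> (-16,16) [heading=270, draw]
]
RT 45: heading 270 -> 225
Final: pos=(-16,16), heading=225, 9 segment(s) drawn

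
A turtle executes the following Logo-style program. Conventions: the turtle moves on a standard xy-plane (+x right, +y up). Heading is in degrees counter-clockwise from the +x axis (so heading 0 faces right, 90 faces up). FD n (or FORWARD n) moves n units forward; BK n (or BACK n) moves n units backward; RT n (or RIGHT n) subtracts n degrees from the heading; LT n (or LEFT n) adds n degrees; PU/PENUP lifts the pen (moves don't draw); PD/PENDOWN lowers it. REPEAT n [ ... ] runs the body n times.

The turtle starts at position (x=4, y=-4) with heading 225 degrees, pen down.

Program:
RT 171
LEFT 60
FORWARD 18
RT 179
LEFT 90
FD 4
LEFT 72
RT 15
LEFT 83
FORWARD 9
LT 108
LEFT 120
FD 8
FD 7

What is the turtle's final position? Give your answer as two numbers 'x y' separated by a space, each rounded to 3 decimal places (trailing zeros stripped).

Executing turtle program step by step:
Start: pos=(4,-4), heading=225, pen down
RT 171: heading 225 -> 54
LT 60: heading 54 -> 114
FD 18: (4,-4) -> (-3.321,12.444) [heading=114, draw]
RT 179: heading 114 -> 295
LT 90: heading 295 -> 25
FD 4: (-3.321,12.444) -> (0.304,14.134) [heading=25, draw]
LT 72: heading 25 -> 97
RT 15: heading 97 -> 82
LT 83: heading 82 -> 165
FD 9: (0.304,14.134) -> (-8.389,16.464) [heading=165, draw]
LT 108: heading 165 -> 273
LT 120: heading 273 -> 33
FD 8: (-8.389,16.464) -> (-1.68,20.821) [heading=33, draw]
FD 7: (-1.68,20.821) -> (4.191,24.633) [heading=33, draw]
Final: pos=(4.191,24.633), heading=33, 5 segment(s) drawn

Answer: 4.191 24.633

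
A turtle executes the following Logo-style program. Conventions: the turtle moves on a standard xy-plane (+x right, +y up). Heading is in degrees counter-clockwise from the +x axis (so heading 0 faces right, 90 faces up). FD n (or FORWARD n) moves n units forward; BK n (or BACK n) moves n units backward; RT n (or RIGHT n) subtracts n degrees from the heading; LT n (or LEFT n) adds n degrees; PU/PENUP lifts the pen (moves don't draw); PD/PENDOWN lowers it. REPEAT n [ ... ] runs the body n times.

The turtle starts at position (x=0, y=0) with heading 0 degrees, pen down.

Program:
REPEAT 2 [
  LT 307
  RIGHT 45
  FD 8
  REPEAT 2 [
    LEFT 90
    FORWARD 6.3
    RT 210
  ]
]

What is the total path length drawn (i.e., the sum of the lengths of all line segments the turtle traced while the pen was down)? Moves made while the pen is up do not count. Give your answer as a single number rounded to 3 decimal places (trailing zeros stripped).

Executing turtle program step by step:
Start: pos=(0,0), heading=0, pen down
REPEAT 2 [
  -- iteration 1/2 --
  LT 307: heading 0 -> 307
  RT 45: heading 307 -> 262
  FD 8: (0,0) -> (-1.113,-7.922) [heading=262, draw]
  REPEAT 2 [
    -- iteration 1/2 --
    LT 90: heading 262 -> 352
    FD 6.3: (-1.113,-7.922) -> (5.125,-8.799) [heading=352, draw]
    RT 210: heading 352 -> 142
    -- iteration 2/2 --
    LT 90: heading 142 -> 232
    FD 6.3: (5.125,-8.799) -> (1.247,-13.763) [heading=232, draw]
    RT 210: heading 232 -> 22
  ]
  -- iteration 2/2 --
  LT 307: heading 22 -> 329
  RT 45: heading 329 -> 284
  FD 8: (1.247,-13.763) -> (3.182,-21.526) [heading=284, draw]
  REPEAT 2 [
    -- iteration 1/2 --
    LT 90: heading 284 -> 14
    FD 6.3: (3.182,-21.526) -> (9.295,-20.002) [heading=14, draw]
    RT 210: heading 14 -> 164
    -- iteration 2/2 --
    LT 90: heading 164 -> 254
    FD 6.3: (9.295,-20.002) -> (7.558,-26.058) [heading=254, draw]
    RT 210: heading 254 -> 44
  ]
]
Final: pos=(7.558,-26.058), heading=44, 6 segment(s) drawn

Segment lengths:
  seg 1: (0,0) -> (-1.113,-7.922), length = 8
  seg 2: (-1.113,-7.922) -> (5.125,-8.799), length = 6.3
  seg 3: (5.125,-8.799) -> (1.247,-13.763), length = 6.3
  seg 4: (1.247,-13.763) -> (3.182,-21.526), length = 8
  seg 5: (3.182,-21.526) -> (9.295,-20.002), length = 6.3
  seg 6: (9.295,-20.002) -> (7.558,-26.058), length = 6.3
Total = 41.2

Answer: 41.2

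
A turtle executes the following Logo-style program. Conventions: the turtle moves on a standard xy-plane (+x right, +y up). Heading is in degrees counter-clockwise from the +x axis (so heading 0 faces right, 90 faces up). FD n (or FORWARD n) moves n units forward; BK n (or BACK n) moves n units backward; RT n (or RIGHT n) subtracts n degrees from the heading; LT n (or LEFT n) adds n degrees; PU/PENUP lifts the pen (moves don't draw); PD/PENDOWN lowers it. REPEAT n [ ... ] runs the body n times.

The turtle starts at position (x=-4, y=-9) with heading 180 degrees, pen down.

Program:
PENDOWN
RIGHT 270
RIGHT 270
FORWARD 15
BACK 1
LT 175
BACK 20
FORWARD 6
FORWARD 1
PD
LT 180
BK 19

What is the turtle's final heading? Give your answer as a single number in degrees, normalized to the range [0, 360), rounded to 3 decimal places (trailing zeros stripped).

Answer: 355

Derivation:
Executing turtle program step by step:
Start: pos=(-4,-9), heading=180, pen down
PD: pen down
RT 270: heading 180 -> 270
RT 270: heading 270 -> 0
FD 15: (-4,-9) -> (11,-9) [heading=0, draw]
BK 1: (11,-9) -> (10,-9) [heading=0, draw]
LT 175: heading 0 -> 175
BK 20: (10,-9) -> (29.924,-10.743) [heading=175, draw]
FD 6: (29.924,-10.743) -> (23.947,-10.22) [heading=175, draw]
FD 1: (23.947,-10.22) -> (22.951,-10.133) [heading=175, draw]
PD: pen down
LT 180: heading 175 -> 355
BK 19: (22.951,-10.133) -> (4.023,-8.477) [heading=355, draw]
Final: pos=(4.023,-8.477), heading=355, 6 segment(s) drawn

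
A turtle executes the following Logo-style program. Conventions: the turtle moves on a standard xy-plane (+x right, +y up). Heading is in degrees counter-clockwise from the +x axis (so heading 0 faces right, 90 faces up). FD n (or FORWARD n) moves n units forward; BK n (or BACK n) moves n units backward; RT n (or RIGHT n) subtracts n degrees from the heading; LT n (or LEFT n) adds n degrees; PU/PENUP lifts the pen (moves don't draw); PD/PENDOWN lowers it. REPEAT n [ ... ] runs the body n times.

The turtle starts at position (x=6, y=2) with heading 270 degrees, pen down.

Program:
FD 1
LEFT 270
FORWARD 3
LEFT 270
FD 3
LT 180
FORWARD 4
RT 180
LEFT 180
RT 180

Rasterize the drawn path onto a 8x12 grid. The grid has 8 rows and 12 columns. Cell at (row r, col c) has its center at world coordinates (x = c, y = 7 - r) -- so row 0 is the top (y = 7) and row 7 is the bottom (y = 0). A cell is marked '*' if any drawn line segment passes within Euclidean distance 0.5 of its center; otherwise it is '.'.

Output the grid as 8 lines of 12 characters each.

Answer: ............
............
............
...*........
...*........
...*..*.....
...****.....
...*........

Derivation:
Segment 0: (6,2) -> (6,1)
Segment 1: (6,1) -> (3,1)
Segment 2: (3,1) -> (3,4)
Segment 3: (3,4) -> (3,0)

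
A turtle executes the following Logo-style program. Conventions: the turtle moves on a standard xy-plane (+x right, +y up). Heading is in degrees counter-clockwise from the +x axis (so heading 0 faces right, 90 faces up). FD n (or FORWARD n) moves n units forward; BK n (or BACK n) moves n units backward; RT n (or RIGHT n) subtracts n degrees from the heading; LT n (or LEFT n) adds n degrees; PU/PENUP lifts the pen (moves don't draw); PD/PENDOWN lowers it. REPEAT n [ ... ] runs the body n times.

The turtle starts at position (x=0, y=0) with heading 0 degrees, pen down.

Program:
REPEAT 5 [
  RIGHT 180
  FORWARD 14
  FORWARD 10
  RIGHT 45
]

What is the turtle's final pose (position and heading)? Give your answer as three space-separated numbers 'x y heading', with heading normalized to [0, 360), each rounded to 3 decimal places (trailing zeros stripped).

Answer: 0 -9.941 315

Derivation:
Executing turtle program step by step:
Start: pos=(0,0), heading=0, pen down
REPEAT 5 [
  -- iteration 1/5 --
  RT 180: heading 0 -> 180
  FD 14: (0,0) -> (-14,0) [heading=180, draw]
  FD 10: (-14,0) -> (-24,0) [heading=180, draw]
  RT 45: heading 180 -> 135
  -- iteration 2/5 --
  RT 180: heading 135 -> 315
  FD 14: (-24,0) -> (-14.101,-9.899) [heading=315, draw]
  FD 10: (-14.101,-9.899) -> (-7.029,-16.971) [heading=315, draw]
  RT 45: heading 315 -> 270
  -- iteration 3/5 --
  RT 180: heading 270 -> 90
  FD 14: (-7.029,-16.971) -> (-7.029,-2.971) [heading=90, draw]
  FD 10: (-7.029,-2.971) -> (-7.029,7.029) [heading=90, draw]
  RT 45: heading 90 -> 45
  -- iteration 4/5 --
  RT 180: heading 45 -> 225
  FD 14: (-7.029,7.029) -> (-16.929,-2.87) [heading=225, draw]
  FD 10: (-16.929,-2.87) -> (-24,-9.941) [heading=225, draw]
  RT 45: heading 225 -> 180
  -- iteration 5/5 --
  RT 180: heading 180 -> 0
  FD 14: (-24,-9.941) -> (-10,-9.941) [heading=0, draw]
  FD 10: (-10,-9.941) -> (0,-9.941) [heading=0, draw]
  RT 45: heading 0 -> 315
]
Final: pos=(0,-9.941), heading=315, 10 segment(s) drawn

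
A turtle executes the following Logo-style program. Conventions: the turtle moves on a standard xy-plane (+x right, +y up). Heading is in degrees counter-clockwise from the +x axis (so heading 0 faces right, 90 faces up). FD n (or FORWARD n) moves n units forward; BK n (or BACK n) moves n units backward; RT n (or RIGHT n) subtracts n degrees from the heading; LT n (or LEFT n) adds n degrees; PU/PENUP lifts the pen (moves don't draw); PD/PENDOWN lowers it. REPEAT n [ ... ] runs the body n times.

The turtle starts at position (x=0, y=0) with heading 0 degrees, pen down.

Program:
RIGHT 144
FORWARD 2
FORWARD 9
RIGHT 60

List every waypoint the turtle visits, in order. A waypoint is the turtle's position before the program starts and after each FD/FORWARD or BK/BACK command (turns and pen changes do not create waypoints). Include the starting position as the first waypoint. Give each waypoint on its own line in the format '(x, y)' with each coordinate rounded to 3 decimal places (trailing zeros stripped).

Executing turtle program step by step:
Start: pos=(0,0), heading=0, pen down
RT 144: heading 0 -> 216
FD 2: (0,0) -> (-1.618,-1.176) [heading=216, draw]
FD 9: (-1.618,-1.176) -> (-8.899,-6.466) [heading=216, draw]
RT 60: heading 216 -> 156
Final: pos=(-8.899,-6.466), heading=156, 2 segment(s) drawn
Waypoints (3 total):
(0, 0)
(-1.618, -1.176)
(-8.899, -6.466)

Answer: (0, 0)
(-1.618, -1.176)
(-8.899, -6.466)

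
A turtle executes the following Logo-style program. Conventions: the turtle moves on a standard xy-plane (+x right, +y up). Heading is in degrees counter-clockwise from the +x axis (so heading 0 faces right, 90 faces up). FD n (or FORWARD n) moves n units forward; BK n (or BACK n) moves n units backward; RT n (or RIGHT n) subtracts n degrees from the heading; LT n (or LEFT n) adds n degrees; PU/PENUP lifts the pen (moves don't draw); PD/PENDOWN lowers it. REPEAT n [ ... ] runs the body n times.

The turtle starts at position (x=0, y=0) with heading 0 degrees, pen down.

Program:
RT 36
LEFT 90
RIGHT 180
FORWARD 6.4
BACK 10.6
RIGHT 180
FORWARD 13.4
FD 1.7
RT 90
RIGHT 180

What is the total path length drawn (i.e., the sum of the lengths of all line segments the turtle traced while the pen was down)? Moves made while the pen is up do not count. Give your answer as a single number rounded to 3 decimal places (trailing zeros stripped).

Executing turtle program step by step:
Start: pos=(0,0), heading=0, pen down
RT 36: heading 0 -> 324
LT 90: heading 324 -> 54
RT 180: heading 54 -> 234
FD 6.4: (0,0) -> (-3.762,-5.178) [heading=234, draw]
BK 10.6: (-3.762,-5.178) -> (2.469,3.398) [heading=234, draw]
RT 180: heading 234 -> 54
FD 13.4: (2.469,3.398) -> (10.345,14.239) [heading=54, draw]
FD 1.7: (10.345,14.239) -> (11.344,15.614) [heading=54, draw]
RT 90: heading 54 -> 324
RT 180: heading 324 -> 144
Final: pos=(11.344,15.614), heading=144, 4 segment(s) drawn

Segment lengths:
  seg 1: (0,0) -> (-3.762,-5.178), length = 6.4
  seg 2: (-3.762,-5.178) -> (2.469,3.398), length = 10.6
  seg 3: (2.469,3.398) -> (10.345,14.239), length = 13.4
  seg 4: (10.345,14.239) -> (11.344,15.614), length = 1.7
Total = 32.1

Answer: 32.1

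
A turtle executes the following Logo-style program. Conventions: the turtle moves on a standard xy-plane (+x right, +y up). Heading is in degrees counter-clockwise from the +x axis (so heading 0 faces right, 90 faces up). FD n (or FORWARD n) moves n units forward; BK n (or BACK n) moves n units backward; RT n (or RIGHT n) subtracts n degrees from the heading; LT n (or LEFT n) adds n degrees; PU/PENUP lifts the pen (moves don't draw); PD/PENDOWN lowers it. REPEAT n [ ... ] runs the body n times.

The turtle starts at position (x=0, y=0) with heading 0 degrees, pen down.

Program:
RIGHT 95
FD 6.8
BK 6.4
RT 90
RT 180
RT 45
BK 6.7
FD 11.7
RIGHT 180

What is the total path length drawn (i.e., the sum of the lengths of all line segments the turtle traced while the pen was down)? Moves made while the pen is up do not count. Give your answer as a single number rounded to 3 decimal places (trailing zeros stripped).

Answer: 31.6

Derivation:
Executing turtle program step by step:
Start: pos=(0,0), heading=0, pen down
RT 95: heading 0 -> 265
FD 6.8: (0,0) -> (-0.593,-6.774) [heading=265, draw]
BK 6.4: (-0.593,-6.774) -> (-0.035,-0.398) [heading=265, draw]
RT 90: heading 265 -> 175
RT 180: heading 175 -> 355
RT 45: heading 355 -> 310
BK 6.7: (-0.035,-0.398) -> (-4.342,4.734) [heading=310, draw]
FD 11.7: (-4.342,4.734) -> (3.179,-4.229) [heading=310, draw]
RT 180: heading 310 -> 130
Final: pos=(3.179,-4.229), heading=130, 4 segment(s) drawn

Segment lengths:
  seg 1: (0,0) -> (-0.593,-6.774), length = 6.8
  seg 2: (-0.593,-6.774) -> (-0.035,-0.398), length = 6.4
  seg 3: (-0.035,-0.398) -> (-4.342,4.734), length = 6.7
  seg 4: (-4.342,4.734) -> (3.179,-4.229), length = 11.7
Total = 31.6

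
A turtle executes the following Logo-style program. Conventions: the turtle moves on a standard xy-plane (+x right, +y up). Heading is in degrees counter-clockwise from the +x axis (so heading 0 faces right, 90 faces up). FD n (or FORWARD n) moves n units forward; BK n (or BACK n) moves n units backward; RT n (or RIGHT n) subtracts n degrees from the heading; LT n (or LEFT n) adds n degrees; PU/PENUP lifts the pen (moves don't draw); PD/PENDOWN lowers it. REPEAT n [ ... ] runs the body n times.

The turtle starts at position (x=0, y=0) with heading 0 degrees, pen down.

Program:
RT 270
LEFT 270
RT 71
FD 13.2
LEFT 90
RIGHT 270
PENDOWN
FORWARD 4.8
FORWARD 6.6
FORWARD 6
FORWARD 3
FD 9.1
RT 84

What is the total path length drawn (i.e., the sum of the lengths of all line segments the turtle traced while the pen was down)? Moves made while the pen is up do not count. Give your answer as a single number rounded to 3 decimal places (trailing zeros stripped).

Answer: 42.7

Derivation:
Executing turtle program step by step:
Start: pos=(0,0), heading=0, pen down
RT 270: heading 0 -> 90
LT 270: heading 90 -> 0
RT 71: heading 0 -> 289
FD 13.2: (0,0) -> (4.297,-12.481) [heading=289, draw]
LT 90: heading 289 -> 19
RT 270: heading 19 -> 109
PD: pen down
FD 4.8: (4.297,-12.481) -> (2.735,-7.942) [heading=109, draw]
FD 6.6: (2.735,-7.942) -> (0.586,-1.702) [heading=109, draw]
FD 6: (0.586,-1.702) -> (-1.367,3.971) [heading=109, draw]
FD 3: (-1.367,3.971) -> (-2.344,6.808) [heading=109, draw]
FD 9.1: (-2.344,6.808) -> (-5.307,15.412) [heading=109, draw]
RT 84: heading 109 -> 25
Final: pos=(-5.307,15.412), heading=25, 6 segment(s) drawn

Segment lengths:
  seg 1: (0,0) -> (4.297,-12.481), length = 13.2
  seg 2: (4.297,-12.481) -> (2.735,-7.942), length = 4.8
  seg 3: (2.735,-7.942) -> (0.586,-1.702), length = 6.6
  seg 4: (0.586,-1.702) -> (-1.367,3.971), length = 6
  seg 5: (-1.367,3.971) -> (-2.344,6.808), length = 3
  seg 6: (-2.344,6.808) -> (-5.307,15.412), length = 9.1
Total = 42.7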